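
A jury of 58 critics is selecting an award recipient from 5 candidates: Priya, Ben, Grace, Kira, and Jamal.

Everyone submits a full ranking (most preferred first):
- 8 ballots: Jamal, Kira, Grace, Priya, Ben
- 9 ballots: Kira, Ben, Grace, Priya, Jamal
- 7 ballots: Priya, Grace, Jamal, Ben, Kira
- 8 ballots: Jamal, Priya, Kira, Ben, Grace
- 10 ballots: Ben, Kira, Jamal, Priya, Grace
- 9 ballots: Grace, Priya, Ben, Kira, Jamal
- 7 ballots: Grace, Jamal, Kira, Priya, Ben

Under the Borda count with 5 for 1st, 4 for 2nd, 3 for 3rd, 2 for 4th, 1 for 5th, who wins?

Priya: 8×2 + 9×2 + 7×5 + 8×4 + 10×2 + 9×4 + 7×2 = 171
Ben: 8×1 + 9×4 + 7×2 + 8×2 + 10×5 + 9×3 + 7×1 = 158
Grace: 8×3 + 9×3 + 7×4 + 8×1 + 10×1 + 9×5 + 7×5 = 177
Kira: 8×4 + 9×5 + 7×1 + 8×3 + 10×4 + 9×2 + 7×3 = 187
Jamal: 8×5 + 9×1 + 7×3 + 8×5 + 10×3 + 9×1 + 7×4 = 177

Kira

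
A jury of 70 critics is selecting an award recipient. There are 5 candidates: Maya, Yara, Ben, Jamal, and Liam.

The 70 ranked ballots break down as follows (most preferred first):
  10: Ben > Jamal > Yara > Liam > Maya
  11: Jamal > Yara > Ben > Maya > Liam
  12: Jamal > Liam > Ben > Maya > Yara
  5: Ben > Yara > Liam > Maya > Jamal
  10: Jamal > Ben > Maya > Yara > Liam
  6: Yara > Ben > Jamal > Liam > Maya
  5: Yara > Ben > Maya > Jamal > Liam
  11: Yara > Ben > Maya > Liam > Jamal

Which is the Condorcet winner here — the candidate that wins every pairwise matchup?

Ben

Ben vs Maya: 70–0
Ben vs Yara: 37–33
Ben vs Jamal: 37–33
Ben vs Liam: 58–12
Ben beats every other candidate.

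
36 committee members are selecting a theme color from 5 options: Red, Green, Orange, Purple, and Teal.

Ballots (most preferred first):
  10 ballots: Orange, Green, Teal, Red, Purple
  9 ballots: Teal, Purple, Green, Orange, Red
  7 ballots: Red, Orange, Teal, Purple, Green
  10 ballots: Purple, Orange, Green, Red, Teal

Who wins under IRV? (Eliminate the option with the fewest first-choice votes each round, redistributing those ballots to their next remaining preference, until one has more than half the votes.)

Purple

Round 1: Red 7, Green 0, Orange 10, Purple 10, Teal 9. Green eliminated.
Round 2: Red 7, Orange 10, Purple 10, Teal 9. Red eliminated.
Round 3: Orange 17, Purple 10, Teal 9. Teal eliminated.
Round 4: Orange 17, Purple 19. Purple has a majority (≥19).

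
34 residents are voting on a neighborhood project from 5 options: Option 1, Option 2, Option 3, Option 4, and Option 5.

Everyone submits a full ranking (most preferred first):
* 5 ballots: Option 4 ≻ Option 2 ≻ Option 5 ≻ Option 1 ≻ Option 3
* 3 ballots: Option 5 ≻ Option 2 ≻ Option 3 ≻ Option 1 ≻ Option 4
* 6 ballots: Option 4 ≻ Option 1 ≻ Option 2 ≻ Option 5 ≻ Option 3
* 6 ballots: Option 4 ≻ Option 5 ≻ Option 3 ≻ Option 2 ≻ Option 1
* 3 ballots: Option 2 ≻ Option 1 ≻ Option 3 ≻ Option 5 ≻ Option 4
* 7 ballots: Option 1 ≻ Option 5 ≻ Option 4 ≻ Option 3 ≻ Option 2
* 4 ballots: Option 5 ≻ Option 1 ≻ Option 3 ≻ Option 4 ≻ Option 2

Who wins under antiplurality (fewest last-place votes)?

Last-place votes: Option 1 6, Option 2 11, Option 3 11, Option 4 6, Option 5 0.

Option 5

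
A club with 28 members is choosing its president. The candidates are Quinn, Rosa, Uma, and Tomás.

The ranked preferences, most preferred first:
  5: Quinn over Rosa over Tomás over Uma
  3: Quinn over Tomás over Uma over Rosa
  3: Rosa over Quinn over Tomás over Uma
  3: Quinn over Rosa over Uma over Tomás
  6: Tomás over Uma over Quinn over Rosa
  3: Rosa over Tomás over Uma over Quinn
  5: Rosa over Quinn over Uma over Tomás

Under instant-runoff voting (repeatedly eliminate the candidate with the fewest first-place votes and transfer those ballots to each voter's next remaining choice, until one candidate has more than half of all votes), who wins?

Quinn

Round 1: Quinn 11, Rosa 11, Uma 0, Tomás 6. Uma eliminated.
Round 2: Quinn 11, Rosa 11, Tomás 6. Tomás eliminated.
Round 3: Quinn 17, Rosa 11. Quinn has a majority (≥15).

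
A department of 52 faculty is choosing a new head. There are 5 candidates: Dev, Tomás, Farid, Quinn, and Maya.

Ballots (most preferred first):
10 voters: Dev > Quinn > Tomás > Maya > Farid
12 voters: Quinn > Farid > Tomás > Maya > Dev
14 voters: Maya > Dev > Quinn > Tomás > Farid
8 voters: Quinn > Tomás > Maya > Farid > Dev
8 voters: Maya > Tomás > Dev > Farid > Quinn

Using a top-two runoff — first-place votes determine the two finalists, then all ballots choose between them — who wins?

Quinn

Round 1 first-place votes: Dev 10, Tomás 0, Farid 0, Quinn 20, Maya 22. Maya and Quinn advance.
Runoff: Maya is ranked above Quinn on 22 ballots, Quinn above Maya on 30.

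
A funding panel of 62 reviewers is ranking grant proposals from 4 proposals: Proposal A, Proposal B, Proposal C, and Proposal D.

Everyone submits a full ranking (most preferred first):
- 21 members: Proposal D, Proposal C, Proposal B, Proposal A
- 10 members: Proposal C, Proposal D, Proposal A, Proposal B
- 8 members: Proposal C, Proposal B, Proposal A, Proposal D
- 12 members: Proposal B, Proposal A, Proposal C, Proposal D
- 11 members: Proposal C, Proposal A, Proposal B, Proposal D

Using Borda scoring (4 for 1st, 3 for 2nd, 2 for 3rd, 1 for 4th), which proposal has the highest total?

Proposal C

Proposal A: 21×1 + 10×2 + 8×2 + 12×3 + 11×3 = 126
Proposal B: 21×2 + 10×1 + 8×3 + 12×4 + 11×2 = 146
Proposal C: 21×3 + 10×4 + 8×4 + 12×2 + 11×4 = 203
Proposal D: 21×4 + 10×3 + 8×1 + 12×1 + 11×1 = 145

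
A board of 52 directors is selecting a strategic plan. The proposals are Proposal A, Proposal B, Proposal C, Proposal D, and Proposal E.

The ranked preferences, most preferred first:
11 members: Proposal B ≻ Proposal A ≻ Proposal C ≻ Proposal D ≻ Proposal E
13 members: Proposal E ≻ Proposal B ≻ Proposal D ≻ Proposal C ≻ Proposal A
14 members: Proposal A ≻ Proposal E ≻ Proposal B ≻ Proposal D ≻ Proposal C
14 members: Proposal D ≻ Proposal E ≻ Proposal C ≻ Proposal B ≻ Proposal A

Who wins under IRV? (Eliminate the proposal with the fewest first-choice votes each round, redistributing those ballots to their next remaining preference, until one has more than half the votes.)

Round 1: Proposal A 14, Proposal B 11, Proposal C 0, Proposal D 14, Proposal E 13. Proposal C eliminated.
Round 2: Proposal A 14, Proposal B 11, Proposal D 14, Proposal E 13. Proposal B eliminated.
Round 3: Proposal A 25, Proposal D 14, Proposal E 13. Proposal E eliminated.
Round 4: Proposal A 25, Proposal D 27. Proposal D has a majority (≥27).

Proposal D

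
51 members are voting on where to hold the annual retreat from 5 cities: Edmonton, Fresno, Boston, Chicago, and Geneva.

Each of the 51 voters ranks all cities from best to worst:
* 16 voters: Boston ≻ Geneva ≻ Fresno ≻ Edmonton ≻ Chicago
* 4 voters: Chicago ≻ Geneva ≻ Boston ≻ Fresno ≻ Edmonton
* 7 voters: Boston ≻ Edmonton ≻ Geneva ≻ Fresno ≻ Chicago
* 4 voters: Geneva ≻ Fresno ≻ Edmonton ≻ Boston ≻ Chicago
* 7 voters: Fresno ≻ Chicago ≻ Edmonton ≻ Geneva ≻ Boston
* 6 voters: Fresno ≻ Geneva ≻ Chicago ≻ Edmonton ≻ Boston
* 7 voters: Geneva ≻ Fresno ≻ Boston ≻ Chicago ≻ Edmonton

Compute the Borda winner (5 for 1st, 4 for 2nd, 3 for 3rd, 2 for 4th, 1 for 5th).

Edmonton: 16×2 + 4×1 + 7×4 + 4×3 + 7×3 + 6×2 + 7×1 = 116
Fresno: 16×3 + 4×2 + 7×2 + 4×4 + 7×5 + 6×5 + 7×4 = 179
Boston: 16×5 + 4×3 + 7×5 + 4×2 + 7×1 + 6×1 + 7×3 = 169
Chicago: 16×1 + 4×5 + 7×1 + 4×1 + 7×4 + 6×3 + 7×2 = 107
Geneva: 16×4 + 4×4 + 7×3 + 4×5 + 7×2 + 6×4 + 7×5 = 194

Geneva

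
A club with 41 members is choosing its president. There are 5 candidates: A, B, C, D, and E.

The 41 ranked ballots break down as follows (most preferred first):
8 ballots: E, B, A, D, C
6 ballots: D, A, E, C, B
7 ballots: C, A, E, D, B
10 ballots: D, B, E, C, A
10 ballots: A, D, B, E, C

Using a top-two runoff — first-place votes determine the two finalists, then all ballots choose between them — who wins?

A

Round 1 first-place votes: A 10, B 0, C 7, D 16, E 8. D and A advance.
Runoff: D is ranked above A on 16 ballots, A above D on 25.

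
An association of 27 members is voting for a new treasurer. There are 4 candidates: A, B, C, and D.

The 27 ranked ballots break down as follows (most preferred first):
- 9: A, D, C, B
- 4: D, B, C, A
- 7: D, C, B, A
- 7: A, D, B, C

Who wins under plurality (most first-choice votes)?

A

First-place votes: A 16, B 0, C 0, D 11.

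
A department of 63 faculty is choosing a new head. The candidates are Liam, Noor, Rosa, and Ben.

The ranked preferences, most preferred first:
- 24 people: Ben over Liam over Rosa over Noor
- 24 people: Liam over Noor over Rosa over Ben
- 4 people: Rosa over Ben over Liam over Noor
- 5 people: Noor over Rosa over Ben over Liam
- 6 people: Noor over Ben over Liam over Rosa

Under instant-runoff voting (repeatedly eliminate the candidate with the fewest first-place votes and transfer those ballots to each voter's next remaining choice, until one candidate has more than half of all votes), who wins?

Ben

Round 1: Liam 24, Noor 11, Rosa 4, Ben 24. Rosa eliminated.
Round 2: Liam 24, Noor 11, Ben 28. Noor eliminated.
Round 3: Liam 24, Ben 39. Ben has a majority (≥32).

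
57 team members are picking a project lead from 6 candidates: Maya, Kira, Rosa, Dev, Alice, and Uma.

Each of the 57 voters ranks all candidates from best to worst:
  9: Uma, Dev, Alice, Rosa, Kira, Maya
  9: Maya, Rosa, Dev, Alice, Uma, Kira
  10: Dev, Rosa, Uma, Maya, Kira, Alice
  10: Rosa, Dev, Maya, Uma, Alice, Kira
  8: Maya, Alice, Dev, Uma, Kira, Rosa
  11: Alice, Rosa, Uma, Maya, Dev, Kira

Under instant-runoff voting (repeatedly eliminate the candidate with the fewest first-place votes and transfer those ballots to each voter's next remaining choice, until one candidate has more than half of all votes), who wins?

Dev

Round 1: Maya 17, Kira 0, Rosa 10, Dev 10, Alice 11, Uma 9. Kira eliminated.
Round 2: Maya 17, Rosa 10, Dev 10, Alice 11, Uma 9. Uma eliminated.
Round 3: Maya 17, Rosa 10, Dev 19, Alice 11. Rosa eliminated.
Round 4: Maya 17, Dev 29, Alice 11. Dev has a majority (≥29).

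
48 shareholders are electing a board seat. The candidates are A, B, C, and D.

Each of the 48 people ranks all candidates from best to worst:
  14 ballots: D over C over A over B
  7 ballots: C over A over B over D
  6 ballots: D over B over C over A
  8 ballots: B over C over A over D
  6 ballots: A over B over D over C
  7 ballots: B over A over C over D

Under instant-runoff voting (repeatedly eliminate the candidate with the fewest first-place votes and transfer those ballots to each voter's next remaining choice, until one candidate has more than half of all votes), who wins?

Round 1: A 6, B 15, C 7, D 20. A eliminated.
Round 2: B 21, C 7, D 20. C eliminated.
Round 3: B 28, D 20. B has a majority (≥25).

B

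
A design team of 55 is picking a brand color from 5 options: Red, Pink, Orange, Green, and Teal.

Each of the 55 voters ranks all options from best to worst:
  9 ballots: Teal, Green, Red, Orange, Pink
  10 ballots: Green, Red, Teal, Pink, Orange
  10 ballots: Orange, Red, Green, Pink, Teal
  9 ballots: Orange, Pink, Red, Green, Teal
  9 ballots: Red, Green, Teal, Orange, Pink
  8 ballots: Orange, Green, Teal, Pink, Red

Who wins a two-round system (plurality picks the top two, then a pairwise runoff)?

Round 1 first-place votes: Red 9, Pink 0, Orange 27, Green 10, Teal 9. Orange and Green advance.
Runoff: Orange is ranked above Green on 27 ballots, Green above Orange on 28.

Green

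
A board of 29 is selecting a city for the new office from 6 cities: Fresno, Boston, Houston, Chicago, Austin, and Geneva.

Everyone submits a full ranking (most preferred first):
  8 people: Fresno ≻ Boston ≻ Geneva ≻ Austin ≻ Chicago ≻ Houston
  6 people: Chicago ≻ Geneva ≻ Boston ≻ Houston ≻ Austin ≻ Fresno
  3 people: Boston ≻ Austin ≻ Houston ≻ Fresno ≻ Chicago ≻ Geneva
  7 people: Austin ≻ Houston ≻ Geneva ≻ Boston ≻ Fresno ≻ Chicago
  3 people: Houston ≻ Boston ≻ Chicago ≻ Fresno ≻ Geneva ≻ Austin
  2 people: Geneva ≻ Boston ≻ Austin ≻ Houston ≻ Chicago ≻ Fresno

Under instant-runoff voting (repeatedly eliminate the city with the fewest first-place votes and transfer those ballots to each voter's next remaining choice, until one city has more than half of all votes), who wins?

Boston

Round 1: Fresno 8, Boston 3, Houston 3, Chicago 6, Austin 7, Geneva 2. Geneva eliminated.
Round 2: Fresno 8, Boston 5, Houston 3, Chicago 6, Austin 7. Houston eliminated.
Round 3: Fresno 8, Boston 8, Chicago 6, Austin 7. Chicago eliminated.
Round 4: Fresno 8, Boston 14, Austin 7. Austin eliminated.
Round 5: Fresno 8, Boston 21. Boston has a majority (≥15).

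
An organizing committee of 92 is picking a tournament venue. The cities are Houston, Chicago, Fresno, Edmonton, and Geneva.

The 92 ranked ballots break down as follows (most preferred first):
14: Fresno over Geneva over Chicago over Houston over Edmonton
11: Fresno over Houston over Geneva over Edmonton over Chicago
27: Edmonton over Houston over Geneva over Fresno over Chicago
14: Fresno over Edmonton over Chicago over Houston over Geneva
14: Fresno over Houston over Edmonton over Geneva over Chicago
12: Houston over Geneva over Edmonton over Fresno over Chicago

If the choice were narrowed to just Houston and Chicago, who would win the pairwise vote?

Houston is ranked above Chicago on 64 ballots; Chicago above Houston on 28.

Houston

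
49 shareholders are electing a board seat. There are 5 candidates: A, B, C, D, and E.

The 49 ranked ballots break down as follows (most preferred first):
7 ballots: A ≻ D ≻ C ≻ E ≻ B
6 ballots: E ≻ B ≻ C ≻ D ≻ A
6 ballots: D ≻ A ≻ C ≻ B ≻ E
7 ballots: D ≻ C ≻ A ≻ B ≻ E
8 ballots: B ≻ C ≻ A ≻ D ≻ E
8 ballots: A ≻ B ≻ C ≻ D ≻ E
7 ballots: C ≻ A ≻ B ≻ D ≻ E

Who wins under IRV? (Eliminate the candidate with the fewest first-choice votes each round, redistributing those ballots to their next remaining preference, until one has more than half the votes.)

Round 1: A 15, B 8, C 7, D 13, E 6. E eliminated.
Round 2: A 15, B 14, C 7, D 13. C eliminated.
Round 3: A 22, B 14, D 13. D eliminated.
Round 4: A 35, B 14. A has a majority (≥25).

A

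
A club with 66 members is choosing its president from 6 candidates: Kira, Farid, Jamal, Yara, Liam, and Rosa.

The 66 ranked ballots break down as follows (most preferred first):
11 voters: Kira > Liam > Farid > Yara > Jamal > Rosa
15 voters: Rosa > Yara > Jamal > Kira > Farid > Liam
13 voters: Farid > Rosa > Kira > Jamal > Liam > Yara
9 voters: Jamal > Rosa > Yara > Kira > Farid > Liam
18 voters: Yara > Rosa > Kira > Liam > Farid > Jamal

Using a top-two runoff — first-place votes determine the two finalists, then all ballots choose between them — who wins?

Round 1 first-place votes: Kira 11, Farid 13, Jamal 9, Yara 18, Liam 0, Rosa 15. Yara and Rosa advance.
Runoff: Yara is ranked above Rosa on 29 ballots, Rosa above Yara on 37.

Rosa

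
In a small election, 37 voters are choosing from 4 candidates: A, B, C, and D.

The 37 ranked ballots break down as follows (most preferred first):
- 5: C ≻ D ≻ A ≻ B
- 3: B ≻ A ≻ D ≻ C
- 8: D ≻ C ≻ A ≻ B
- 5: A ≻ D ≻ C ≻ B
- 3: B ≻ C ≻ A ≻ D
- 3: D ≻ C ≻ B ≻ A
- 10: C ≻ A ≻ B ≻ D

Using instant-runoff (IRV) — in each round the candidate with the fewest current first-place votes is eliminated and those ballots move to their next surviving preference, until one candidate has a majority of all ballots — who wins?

Round 1: A 5, B 6, C 15, D 11. A eliminated.
Round 2: B 6, C 15, D 16. B eliminated.
Round 3: C 18, D 19. D has a majority (≥19).

D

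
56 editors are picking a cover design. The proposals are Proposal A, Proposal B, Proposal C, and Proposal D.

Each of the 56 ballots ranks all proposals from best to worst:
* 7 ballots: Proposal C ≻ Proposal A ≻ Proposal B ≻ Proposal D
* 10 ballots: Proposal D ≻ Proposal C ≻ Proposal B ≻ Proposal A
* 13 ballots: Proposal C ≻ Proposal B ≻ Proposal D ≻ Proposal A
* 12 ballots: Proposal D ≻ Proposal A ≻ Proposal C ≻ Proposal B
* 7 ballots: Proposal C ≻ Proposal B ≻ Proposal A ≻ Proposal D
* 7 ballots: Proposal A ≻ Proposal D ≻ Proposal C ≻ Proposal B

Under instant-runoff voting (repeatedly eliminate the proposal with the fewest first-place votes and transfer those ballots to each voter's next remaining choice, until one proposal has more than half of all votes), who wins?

Proposal D

Round 1: Proposal A 7, Proposal B 0, Proposal C 27, Proposal D 22. Proposal B eliminated.
Round 2: Proposal A 7, Proposal C 27, Proposal D 22. Proposal A eliminated.
Round 3: Proposal C 27, Proposal D 29. Proposal D has a majority (≥29).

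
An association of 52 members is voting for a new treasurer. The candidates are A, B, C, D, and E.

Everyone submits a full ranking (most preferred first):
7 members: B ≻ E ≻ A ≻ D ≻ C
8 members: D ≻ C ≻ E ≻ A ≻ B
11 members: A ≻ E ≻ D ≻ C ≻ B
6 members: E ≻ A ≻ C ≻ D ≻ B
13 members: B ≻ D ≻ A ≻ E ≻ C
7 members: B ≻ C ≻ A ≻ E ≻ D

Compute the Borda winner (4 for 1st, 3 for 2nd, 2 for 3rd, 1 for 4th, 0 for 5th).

A: 7×2 + 8×1 + 11×4 + 6×3 + 13×2 + 7×2 = 124
B: 7×4 + 8×0 + 11×0 + 6×0 + 13×4 + 7×4 = 108
C: 7×0 + 8×3 + 11×1 + 6×2 + 13×0 + 7×3 = 68
D: 7×1 + 8×4 + 11×2 + 6×1 + 13×3 + 7×0 = 106
E: 7×3 + 8×2 + 11×3 + 6×4 + 13×1 + 7×1 = 114

A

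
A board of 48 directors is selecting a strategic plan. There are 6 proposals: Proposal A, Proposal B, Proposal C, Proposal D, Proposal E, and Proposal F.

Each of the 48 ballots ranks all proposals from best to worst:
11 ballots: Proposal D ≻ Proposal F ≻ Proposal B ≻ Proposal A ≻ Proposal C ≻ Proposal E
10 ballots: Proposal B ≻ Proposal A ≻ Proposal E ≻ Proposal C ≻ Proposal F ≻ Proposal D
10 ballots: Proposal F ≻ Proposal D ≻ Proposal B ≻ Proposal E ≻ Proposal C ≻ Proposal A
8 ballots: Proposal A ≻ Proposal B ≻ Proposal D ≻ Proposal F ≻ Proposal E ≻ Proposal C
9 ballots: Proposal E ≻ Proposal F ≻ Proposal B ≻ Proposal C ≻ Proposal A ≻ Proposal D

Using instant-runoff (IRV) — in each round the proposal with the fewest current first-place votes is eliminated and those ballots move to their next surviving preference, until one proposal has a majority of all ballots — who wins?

Round 1: Proposal A 8, Proposal B 10, Proposal C 0, Proposal D 11, Proposal E 9, Proposal F 10. Proposal C eliminated.
Round 2: Proposal A 8, Proposal B 10, Proposal D 11, Proposal E 9, Proposal F 10. Proposal A eliminated.
Round 3: Proposal B 18, Proposal D 11, Proposal E 9, Proposal F 10. Proposal E eliminated.
Round 4: Proposal B 18, Proposal D 11, Proposal F 19. Proposal D eliminated.
Round 5: Proposal B 18, Proposal F 30. Proposal F has a majority (≥25).

Proposal F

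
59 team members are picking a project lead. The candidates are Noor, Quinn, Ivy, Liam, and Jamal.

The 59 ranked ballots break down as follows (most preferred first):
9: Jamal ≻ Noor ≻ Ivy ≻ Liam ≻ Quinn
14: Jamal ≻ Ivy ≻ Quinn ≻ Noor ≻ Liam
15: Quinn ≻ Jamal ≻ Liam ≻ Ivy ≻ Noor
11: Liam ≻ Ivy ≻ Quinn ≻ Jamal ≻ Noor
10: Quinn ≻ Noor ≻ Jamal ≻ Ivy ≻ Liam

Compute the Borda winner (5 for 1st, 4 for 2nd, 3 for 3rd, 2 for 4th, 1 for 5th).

Noor: 9×4 + 14×2 + 15×1 + 11×1 + 10×4 = 130
Quinn: 9×1 + 14×3 + 15×5 + 11×3 + 10×5 = 209
Ivy: 9×3 + 14×4 + 15×2 + 11×4 + 10×2 = 177
Liam: 9×2 + 14×1 + 15×3 + 11×5 + 10×1 = 142
Jamal: 9×5 + 14×5 + 15×4 + 11×2 + 10×3 = 227

Jamal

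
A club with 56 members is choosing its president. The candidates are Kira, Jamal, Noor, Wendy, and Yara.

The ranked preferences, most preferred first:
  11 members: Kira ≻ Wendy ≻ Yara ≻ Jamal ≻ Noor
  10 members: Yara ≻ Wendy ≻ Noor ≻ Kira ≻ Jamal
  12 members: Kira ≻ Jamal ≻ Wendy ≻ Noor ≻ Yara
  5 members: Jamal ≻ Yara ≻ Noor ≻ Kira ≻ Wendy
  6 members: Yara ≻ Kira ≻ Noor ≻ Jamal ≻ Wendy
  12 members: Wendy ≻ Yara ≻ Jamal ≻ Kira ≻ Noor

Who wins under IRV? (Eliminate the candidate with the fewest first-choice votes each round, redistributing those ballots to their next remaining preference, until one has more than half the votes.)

Yara

Round 1: Kira 23, Jamal 5, Noor 0, Wendy 12, Yara 16. Noor eliminated.
Round 2: Kira 23, Jamal 5, Wendy 12, Yara 16. Jamal eliminated.
Round 3: Kira 23, Wendy 12, Yara 21. Wendy eliminated.
Round 4: Kira 23, Yara 33. Yara has a majority (≥29).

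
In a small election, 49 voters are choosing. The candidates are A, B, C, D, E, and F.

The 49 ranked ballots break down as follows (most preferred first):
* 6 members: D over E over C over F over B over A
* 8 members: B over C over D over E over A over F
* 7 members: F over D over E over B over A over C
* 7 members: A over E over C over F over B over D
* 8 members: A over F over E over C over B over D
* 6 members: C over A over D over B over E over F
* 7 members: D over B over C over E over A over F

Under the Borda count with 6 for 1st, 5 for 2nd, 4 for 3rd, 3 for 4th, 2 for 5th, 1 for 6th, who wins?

C

A: 6×1 + 8×2 + 7×2 + 7×6 + 8×6 + 6×5 + 7×2 = 170
B: 6×2 + 8×6 + 7×3 + 7×2 + 8×2 + 6×3 + 7×5 = 164
C: 6×4 + 8×5 + 7×1 + 7×4 + 8×3 + 6×6 + 7×4 = 187
D: 6×6 + 8×4 + 7×5 + 7×1 + 8×1 + 6×4 + 7×6 = 184
E: 6×5 + 8×3 + 7×4 + 7×5 + 8×4 + 6×2 + 7×3 = 182
F: 6×3 + 8×1 + 7×6 + 7×3 + 8×5 + 6×1 + 7×1 = 142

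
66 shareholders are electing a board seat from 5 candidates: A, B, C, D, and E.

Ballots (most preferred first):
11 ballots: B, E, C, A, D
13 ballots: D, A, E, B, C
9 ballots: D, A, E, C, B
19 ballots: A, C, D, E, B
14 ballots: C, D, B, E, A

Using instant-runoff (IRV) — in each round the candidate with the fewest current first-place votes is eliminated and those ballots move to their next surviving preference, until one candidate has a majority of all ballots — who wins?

Round 1: A 19, B 11, C 14, D 22, E 0. E eliminated.
Round 2: A 19, B 11, C 14, D 22. B eliminated.
Round 3: A 19, C 25, D 22. A eliminated.
Round 4: C 44, D 22. C has a majority (≥34).

C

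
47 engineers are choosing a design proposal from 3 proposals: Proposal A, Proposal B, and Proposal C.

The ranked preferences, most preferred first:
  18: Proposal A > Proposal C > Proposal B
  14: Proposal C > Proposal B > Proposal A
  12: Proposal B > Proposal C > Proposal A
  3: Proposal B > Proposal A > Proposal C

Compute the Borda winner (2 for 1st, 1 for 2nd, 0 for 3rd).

Proposal C

Proposal A: 18×2 + 14×0 + 12×0 + 3×1 = 39
Proposal B: 18×0 + 14×1 + 12×2 + 3×2 = 44
Proposal C: 18×1 + 14×2 + 12×1 + 3×0 = 58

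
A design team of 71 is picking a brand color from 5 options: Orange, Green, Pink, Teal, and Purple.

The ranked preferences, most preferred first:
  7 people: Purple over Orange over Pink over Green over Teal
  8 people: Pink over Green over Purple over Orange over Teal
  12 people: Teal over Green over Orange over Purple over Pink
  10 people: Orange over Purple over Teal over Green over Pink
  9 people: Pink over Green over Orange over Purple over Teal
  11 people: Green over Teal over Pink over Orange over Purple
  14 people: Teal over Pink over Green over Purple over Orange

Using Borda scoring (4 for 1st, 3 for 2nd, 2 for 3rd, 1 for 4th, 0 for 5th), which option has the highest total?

Orange: 7×3 + 8×1 + 12×2 + 10×4 + 9×2 + 11×1 + 14×0 = 122
Green: 7×1 + 8×3 + 12×3 + 10×1 + 9×3 + 11×4 + 14×2 = 176
Pink: 7×2 + 8×4 + 12×0 + 10×0 + 9×4 + 11×2 + 14×3 = 146
Teal: 7×0 + 8×0 + 12×4 + 10×2 + 9×0 + 11×3 + 14×4 = 157
Purple: 7×4 + 8×2 + 12×1 + 10×3 + 9×1 + 11×0 + 14×1 = 109

Green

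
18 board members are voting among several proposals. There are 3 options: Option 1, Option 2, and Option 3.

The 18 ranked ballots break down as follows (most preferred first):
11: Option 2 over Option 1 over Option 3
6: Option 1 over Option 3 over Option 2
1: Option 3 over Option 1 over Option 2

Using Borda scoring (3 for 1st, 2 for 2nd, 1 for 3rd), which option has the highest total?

Option 1

Option 1: 11×2 + 6×3 + 1×2 = 42
Option 2: 11×3 + 6×1 + 1×1 = 40
Option 3: 11×1 + 6×2 + 1×3 = 26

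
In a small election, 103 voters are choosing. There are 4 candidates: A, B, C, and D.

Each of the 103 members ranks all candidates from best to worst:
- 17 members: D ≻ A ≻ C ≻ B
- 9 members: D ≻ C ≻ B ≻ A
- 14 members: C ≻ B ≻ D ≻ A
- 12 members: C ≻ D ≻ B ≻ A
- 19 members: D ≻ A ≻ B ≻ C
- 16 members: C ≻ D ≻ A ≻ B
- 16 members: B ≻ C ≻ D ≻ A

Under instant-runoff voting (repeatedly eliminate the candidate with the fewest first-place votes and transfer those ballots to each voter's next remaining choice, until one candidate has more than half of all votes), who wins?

Round 1: A 0, B 16, C 42, D 45. A eliminated.
Round 2: B 16, C 42, D 45. B eliminated.
Round 3: C 58, D 45. C has a majority (≥52).

C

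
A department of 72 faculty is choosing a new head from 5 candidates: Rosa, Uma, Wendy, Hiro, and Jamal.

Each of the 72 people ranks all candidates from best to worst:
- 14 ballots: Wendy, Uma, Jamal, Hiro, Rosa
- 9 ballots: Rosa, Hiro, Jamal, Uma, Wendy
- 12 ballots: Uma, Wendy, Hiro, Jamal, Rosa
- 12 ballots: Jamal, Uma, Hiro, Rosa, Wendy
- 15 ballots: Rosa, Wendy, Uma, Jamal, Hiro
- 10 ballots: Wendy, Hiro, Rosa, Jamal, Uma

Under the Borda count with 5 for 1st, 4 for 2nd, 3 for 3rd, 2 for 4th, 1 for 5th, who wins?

Rosa: 14×1 + 9×5 + 12×1 + 12×2 + 15×5 + 10×3 = 200
Uma: 14×4 + 9×2 + 12×5 + 12×4 + 15×3 + 10×1 = 237
Wendy: 14×5 + 9×1 + 12×4 + 12×1 + 15×4 + 10×5 = 249
Hiro: 14×2 + 9×4 + 12×3 + 12×3 + 15×1 + 10×4 = 191
Jamal: 14×3 + 9×3 + 12×2 + 12×5 + 15×2 + 10×2 = 203

Wendy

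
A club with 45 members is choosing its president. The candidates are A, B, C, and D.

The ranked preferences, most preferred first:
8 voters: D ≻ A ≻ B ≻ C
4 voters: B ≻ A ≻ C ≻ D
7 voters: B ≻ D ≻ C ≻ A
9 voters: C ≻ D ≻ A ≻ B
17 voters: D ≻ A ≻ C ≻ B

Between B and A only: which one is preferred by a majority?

A

B is ranked above A on 11 ballots; A above B on 34.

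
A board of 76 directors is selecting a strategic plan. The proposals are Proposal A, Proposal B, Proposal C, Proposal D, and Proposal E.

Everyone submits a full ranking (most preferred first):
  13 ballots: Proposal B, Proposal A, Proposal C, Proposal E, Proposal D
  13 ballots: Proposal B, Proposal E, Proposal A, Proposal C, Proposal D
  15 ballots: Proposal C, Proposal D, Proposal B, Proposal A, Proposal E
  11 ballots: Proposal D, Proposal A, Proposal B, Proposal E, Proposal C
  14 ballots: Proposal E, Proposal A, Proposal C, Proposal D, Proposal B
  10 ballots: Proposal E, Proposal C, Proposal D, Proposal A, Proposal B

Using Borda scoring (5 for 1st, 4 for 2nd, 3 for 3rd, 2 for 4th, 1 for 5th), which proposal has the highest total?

Proposal A

Proposal A: 13×4 + 13×3 + 15×2 + 11×4 + 14×4 + 10×2 = 241
Proposal B: 13×5 + 13×5 + 15×3 + 11×3 + 14×1 + 10×1 = 232
Proposal C: 13×3 + 13×2 + 15×5 + 11×1 + 14×3 + 10×4 = 233
Proposal D: 13×1 + 13×1 + 15×4 + 11×5 + 14×2 + 10×3 = 199
Proposal E: 13×2 + 13×4 + 15×1 + 11×2 + 14×5 + 10×5 = 235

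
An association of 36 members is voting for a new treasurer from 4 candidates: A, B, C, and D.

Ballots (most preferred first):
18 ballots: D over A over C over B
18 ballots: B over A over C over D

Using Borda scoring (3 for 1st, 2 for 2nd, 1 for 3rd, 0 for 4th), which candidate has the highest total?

A

A: 18×2 + 18×2 = 72
B: 18×0 + 18×3 = 54
C: 18×1 + 18×1 = 36
D: 18×3 + 18×0 = 54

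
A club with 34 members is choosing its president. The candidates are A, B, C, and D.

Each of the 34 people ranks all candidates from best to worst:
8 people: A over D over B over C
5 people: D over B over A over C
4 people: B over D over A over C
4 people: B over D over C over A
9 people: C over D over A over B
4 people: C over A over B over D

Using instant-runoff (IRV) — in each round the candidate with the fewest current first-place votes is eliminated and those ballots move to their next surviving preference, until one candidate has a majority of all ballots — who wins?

B

Round 1: A 8, B 8, C 13, D 5. D eliminated.
Round 2: A 8, B 13, C 13. A eliminated.
Round 3: B 21, C 13. B has a majority (≥18).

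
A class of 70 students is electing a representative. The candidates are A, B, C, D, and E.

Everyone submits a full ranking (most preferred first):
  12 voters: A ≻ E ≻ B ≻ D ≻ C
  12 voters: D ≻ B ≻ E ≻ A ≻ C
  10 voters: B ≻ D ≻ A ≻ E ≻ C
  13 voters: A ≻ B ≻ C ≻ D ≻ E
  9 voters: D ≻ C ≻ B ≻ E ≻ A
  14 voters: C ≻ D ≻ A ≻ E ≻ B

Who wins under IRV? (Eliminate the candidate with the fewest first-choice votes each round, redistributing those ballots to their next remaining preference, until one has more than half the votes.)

Round 1: A 25, B 10, C 14, D 21, E 0. E eliminated.
Round 2: A 25, B 10, C 14, D 21. B eliminated.
Round 3: A 25, C 14, D 31. C eliminated.
Round 4: A 25, D 45. D has a majority (≥36).

D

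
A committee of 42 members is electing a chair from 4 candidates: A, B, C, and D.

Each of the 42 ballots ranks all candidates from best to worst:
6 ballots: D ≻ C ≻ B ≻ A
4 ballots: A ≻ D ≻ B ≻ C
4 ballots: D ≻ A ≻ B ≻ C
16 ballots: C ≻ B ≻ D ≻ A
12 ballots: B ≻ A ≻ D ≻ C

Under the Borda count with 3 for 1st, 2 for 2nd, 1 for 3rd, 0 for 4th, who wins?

A: 6×0 + 4×3 + 4×2 + 16×0 + 12×2 = 44
B: 6×1 + 4×1 + 4×1 + 16×2 + 12×3 = 82
C: 6×2 + 4×0 + 4×0 + 16×3 + 12×0 = 60
D: 6×3 + 4×2 + 4×3 + 16×1 + 12×1 = 66

B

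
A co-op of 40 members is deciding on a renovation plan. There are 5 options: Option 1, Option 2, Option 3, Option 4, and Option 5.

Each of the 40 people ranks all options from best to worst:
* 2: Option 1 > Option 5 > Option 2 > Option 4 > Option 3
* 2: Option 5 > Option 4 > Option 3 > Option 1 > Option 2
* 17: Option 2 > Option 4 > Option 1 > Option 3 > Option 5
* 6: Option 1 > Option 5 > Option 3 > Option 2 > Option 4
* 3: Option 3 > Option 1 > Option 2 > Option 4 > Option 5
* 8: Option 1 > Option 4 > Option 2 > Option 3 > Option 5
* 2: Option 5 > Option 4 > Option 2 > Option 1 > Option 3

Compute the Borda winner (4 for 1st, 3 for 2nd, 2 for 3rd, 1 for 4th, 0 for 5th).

Option 1

Option 1: 2×4 + 2×1 + 17×2 + 6×4 + 3×3 + 8×4 + 2×1 = 111
Option 2: 2×2 + 2×0 + 17×4 + 6×1 + 3×2 + 8×2 + 2×2 = 104
Option 3: 2×0 + 2×2 + 17×1 + 6×2 + 3×4 + 8×1 + 2×0 = 53
Option 4: 2×1 + 2×3 + 17×3 + 6×0 + 3×1 + 8×3 + 2×3 = 92
Option 5: 2×3 + 2×4 + 17×0 + 6×3 + 3×0 + 8×0 + 2×4 = 40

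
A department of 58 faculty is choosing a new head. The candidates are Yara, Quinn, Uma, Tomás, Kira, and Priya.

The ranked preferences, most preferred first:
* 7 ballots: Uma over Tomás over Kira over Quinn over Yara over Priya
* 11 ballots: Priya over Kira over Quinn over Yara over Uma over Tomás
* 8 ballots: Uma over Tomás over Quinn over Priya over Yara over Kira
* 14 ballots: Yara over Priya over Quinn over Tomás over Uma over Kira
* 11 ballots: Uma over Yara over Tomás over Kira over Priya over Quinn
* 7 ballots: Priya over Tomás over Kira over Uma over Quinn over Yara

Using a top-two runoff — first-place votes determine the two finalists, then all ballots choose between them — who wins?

Priya

Round 1 first-place votes: Yara 14, Quinn 0, Uma 26, Tomás 0, Kira 0, Priya 18. Uma and Priya advance.
Runoff: Uma is ranked above Priya on 26 ballots, Priya above Uma on 32.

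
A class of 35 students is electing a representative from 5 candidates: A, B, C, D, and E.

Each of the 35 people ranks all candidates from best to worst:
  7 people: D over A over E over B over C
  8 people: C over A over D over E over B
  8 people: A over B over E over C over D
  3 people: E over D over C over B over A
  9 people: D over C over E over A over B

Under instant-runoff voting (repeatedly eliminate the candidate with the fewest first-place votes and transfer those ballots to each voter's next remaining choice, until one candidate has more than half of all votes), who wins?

Round 1: A 8, B 0, C 8, D 16, E 3. B eliminated.
Round 2: A 8, C 8, D 16, E 3. E eliminated.
Round 3: A 8, C 8, D 19. D has a majority (≥18).

D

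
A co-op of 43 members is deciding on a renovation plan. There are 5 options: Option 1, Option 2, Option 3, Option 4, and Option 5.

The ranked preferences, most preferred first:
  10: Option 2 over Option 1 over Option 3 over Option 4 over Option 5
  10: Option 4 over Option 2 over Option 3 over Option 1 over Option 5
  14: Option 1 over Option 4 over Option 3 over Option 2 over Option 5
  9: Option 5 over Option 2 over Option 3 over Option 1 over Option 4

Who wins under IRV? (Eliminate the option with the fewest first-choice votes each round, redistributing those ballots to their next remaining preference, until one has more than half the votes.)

Option 2

Round 1: Option 1 14, Option 2 10, Option 3 0, Option 4 10, Option 5 9. Option 3 eliminated.
Round 2: Option 1 14, Option 2 10, Option 4 10, Option 5 9. Option 5 eliminated.
Round 3: Option 1 14, Option 2 19, Option 4 10. Option 4 eliminated.
Round 4: Option 1 14, Option 2 29. Option 2 has a majority (≥22).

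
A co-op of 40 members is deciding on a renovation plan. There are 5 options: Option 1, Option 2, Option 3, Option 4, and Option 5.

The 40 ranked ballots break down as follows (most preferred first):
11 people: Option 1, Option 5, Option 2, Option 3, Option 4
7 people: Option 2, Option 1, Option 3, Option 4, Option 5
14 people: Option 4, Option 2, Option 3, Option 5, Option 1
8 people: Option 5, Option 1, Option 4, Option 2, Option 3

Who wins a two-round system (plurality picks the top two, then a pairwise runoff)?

Round 1 first-place votes: Option 1 11, Option 2 7, Option 3 0, Option 4 14, Option 5 8. Option 4 and Option 1 advance.
Runoff: Option 4 is ranked above Option 1 on 14 ballots, Option 1 above Option 4 on 26.

Option 1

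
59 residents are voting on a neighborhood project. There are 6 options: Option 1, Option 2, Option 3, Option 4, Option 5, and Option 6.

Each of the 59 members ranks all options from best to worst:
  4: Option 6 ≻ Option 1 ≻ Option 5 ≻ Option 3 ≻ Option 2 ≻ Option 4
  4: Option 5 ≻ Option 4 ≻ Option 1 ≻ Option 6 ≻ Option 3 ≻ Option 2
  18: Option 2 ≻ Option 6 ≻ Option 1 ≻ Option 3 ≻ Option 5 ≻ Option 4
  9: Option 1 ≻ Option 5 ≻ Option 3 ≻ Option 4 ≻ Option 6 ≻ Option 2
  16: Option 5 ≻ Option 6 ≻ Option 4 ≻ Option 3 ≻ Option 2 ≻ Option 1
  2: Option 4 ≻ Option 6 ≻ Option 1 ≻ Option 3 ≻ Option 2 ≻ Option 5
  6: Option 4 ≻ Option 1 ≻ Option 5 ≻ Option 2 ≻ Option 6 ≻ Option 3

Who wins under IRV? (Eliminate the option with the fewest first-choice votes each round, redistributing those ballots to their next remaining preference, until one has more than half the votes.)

Option 1

Round 1: Option 1 9, Option 2 18, Option 3 0, Option 4 8, Option 5 20, Option 6 4. Option 3 eliminated.
Round 2: Option 1 9, Option 2 18, Option 4 8, Option 5 20, Option 6 4. Option 6 eliminated.
Round 3: Option 1 13, Option 2 18, Option 4 8, Option 5 20. Option 4 eliminated.
Round 4: Option 1 21, Option 2 18, Option 5 20. Option 2 eliminated.
Round 5: Option 1 39, Option 5 20. Option 1 has a majority (≥30).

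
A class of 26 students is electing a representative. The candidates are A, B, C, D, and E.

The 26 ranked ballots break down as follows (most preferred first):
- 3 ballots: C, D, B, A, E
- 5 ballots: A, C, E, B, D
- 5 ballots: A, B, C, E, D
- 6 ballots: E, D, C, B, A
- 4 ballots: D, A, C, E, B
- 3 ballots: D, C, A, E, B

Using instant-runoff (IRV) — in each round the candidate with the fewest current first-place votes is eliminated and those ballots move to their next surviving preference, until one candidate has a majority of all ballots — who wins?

Round 1: A 10, B 0, C 3, D 7, E 6. B eliminated.
Round 2: A 10, C 3, D 7, E 6. C eliminated.
Round 3: A 10, D 10, E 6. E eliminated.
Round 4: A 10, D 16. D has a majority (≥14).

D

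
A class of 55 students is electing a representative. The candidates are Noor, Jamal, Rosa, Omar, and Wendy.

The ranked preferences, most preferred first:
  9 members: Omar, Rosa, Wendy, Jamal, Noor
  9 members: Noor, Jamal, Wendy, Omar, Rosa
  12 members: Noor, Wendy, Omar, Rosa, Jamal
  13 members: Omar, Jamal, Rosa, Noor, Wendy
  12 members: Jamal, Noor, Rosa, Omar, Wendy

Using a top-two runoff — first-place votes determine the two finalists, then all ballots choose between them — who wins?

Round 1 first-place votes: Noor 21, Jamal 12, Rosa 0, Omar 22, Wendy 0. Omar and Noor advance.
Runoff: Omar is ranked above Noor on 22 ballots, Noor above Omar on 33.

Noor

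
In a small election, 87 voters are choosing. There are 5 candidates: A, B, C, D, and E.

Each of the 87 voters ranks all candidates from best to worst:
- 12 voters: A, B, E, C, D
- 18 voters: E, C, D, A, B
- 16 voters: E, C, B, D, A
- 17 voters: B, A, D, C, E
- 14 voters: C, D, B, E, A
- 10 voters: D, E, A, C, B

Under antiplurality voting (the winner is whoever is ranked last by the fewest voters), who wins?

Last-place votes: A 30, B 28, C 0, D 12, E 17.

C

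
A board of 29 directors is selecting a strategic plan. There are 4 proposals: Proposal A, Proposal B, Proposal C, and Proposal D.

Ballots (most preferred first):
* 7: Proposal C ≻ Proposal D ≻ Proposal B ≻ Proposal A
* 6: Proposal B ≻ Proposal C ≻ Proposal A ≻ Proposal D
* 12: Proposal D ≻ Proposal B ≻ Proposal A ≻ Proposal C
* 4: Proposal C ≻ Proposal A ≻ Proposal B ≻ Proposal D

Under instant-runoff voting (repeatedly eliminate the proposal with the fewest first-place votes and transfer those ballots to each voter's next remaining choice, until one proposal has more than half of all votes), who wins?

Proposal C

Round 1: Proposal A 0, Proposal B 6, Proposal C 11, Proposal D 12. Proposal A eliminated.
Round 2: Proposal B 6, Proposal C 11, Proposal D 12. Proposal B eliminated.
Round 3: Proposal C 17, Proposal D 12. Proposal C has a majority (≥15).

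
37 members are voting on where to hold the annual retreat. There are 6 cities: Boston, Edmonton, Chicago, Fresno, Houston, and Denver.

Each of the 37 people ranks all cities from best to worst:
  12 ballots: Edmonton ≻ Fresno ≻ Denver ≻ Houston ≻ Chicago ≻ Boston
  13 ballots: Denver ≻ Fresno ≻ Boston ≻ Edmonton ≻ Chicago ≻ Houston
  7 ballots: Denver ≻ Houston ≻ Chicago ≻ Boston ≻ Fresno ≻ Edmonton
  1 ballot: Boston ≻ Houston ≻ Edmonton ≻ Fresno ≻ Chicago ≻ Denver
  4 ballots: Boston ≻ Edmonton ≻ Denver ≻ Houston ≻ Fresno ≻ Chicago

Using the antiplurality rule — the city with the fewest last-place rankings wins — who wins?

Fresno

Last-place votes: Boston 12, Edmonton 7, Chicago 4, Fresno 0, Houston 13, Denver 1.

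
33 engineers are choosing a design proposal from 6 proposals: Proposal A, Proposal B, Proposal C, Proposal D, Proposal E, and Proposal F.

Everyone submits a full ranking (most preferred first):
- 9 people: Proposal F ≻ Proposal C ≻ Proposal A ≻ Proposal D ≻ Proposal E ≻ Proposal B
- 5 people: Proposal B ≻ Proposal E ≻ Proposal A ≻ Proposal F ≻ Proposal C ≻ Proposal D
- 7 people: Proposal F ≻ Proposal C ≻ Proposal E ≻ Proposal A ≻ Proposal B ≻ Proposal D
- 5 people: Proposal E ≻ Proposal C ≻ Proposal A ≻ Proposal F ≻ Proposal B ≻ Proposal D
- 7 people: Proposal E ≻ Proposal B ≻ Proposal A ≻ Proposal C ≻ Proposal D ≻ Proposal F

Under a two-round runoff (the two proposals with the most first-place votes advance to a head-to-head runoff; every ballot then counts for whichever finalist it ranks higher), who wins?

Round 1 first-place votes: Proposal A 0, Proposal B 5, Proposal C 0, Proposal D 0, Proposal E 12, Proposal F 16. Proposal F and Proposal E advance.
Runoff: Proposal F is ranked above Proposal E on 16 ballots, Proposal E above Proposal F on 17.

Proposal E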